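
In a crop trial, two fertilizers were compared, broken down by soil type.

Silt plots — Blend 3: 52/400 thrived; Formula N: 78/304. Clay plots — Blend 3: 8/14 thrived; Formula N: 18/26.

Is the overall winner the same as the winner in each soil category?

Yes

Silt: Blend 3 52/400 = 13.0%, Formula N 78/304 = 25.7% → Formula N
Clay: Blend 3 8/14 = 57.1%, Formula N 18/26 = 69.2% → Formula N
Overall: Blend 3 60/414 = 14.5%, Formula N 96/330 = 29.1% → Formula N
Formula N wins overall and in every soil group — no reversal.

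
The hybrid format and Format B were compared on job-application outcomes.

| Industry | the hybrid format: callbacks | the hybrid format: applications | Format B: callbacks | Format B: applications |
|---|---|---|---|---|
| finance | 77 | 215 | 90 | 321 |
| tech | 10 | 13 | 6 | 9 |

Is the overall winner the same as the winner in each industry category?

Yes

Finance: the hybrid format 77/215 = 35.8%, Format B 90/321 = 28.0% → the hybrid format
Tech: the hybrid format 10/13 = 76.9%, Format B 6/9 = 66.7% → the hybrid format
Overall: the hybrid format 87/228 = 38.2%, Format B 96/330 = 29.1% → the hybrid format
The hybrid format wins overall and in every industry group — no reversal.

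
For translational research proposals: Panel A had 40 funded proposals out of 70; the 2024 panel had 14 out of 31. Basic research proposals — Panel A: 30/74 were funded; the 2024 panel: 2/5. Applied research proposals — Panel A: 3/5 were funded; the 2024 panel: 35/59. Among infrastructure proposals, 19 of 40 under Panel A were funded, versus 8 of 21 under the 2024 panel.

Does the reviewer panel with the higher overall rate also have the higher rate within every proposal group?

No

Translational research: Panel A 40/70 = 57.1%, the 2024 panel 14/31 = 45.2% → Panel A
Basic research: Panel A 30/74 = 40.5%, the 2024 panel 2/5 = 40.0% → Panel A
Applied research: Panel A 3/5 = 60.0%, the 2024 panel 35/59 = 59.3% → Panel A
Infrastructure: Panel A 19/40 = 47.5%, the 2024 panel 8/21 = 38.1% → Panel A
Overall: Panel A 92/189 = 48.7%, the 2024 panel 59/116 = 50.9% → the 2024 panel
Panel A wins each proposal group but the 2024 panel wins overall — the comparison reverses. Panel A's proposals skew toward basic research, which has a lower base rate.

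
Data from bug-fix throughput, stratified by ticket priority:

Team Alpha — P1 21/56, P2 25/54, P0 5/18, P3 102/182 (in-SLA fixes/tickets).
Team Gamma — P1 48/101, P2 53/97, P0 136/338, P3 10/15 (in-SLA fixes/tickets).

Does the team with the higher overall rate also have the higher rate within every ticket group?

P1: Team Alpha 21/56 = 37.5%, Team Gamma 48/101 = 47.5% → Team Gamma
P2: Team Alpha 25/54 = 46.3%, Team Gamma 53/97 = 54.6% → Team Gamma
P0: Team Alpha 5/18 = 27.8%, Team Gamma 136/338 = 40.2% → Team Gamma
P3: Team Alpha 102/182 = 56.0%, Team Gamma 10/15 = 66.7% → Team Gamma
Overall: Team Alpha 153/310 = 49.4%, Team Gamma 247/551 = 44.8% → Team Alpha
Team Gamma wins each ticket group but Team Alpha wins overall — the comparison reverses. Team Gamma's tickets skew toward P0, which has a lower base rate.

No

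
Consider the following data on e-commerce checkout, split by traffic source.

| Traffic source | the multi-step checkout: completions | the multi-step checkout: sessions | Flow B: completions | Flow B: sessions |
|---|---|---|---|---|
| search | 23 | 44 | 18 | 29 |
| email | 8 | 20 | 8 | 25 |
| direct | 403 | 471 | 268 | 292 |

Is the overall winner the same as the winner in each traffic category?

Search: the multi-step checkout 23/44 = 52.3%, Flow B 18/29 = 62.1% → Flow B
Email: the multi-step checkout 8/20 = 40.0%, Flow B 8/25 = 32.0% → the multi-step checkout
Direct: the multi-step checkout 403/471 = 85.6%, Flow B 268/292 = 91.8% → Flow B
Overall: the multi-step checkout 434/535 = 81.1%, Flow B 294/346 = 85.0% → Flow B
Neither sweeps: the multi-step checkout wins 1 of 3 groups, Flow B wins 2. Flow B wins overall but not every group — no Simpson reversal.

No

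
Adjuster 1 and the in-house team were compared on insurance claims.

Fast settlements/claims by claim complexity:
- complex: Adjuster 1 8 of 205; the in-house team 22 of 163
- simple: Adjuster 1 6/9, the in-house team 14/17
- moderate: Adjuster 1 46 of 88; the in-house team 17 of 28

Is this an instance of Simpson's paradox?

No

Complex: Adjuster 1 8/205 = 3.9%, the in-house team 22/163 = 13.5% → the in-house team
Simple: Adjuster 1 6/9 = 66.7%, the in-house team 14/17 = 82.4% → the in-house team
Moderate: Adjuster 1 46/88 = 52.3%, the in-house team 17/28 = 60.7% → the in-house team
Overall: Adjuster 1 60/302 = 19.9%, the in-house team 53/208 = 25.5% → the in-house team
The in-house team wins overall and in every claim group — no reversal.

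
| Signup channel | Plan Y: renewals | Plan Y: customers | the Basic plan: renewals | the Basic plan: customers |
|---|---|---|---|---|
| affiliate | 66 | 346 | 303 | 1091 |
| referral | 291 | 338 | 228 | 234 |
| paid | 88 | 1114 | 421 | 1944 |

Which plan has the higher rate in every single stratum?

Affiliate: Plan Y 66/346 = 19.1%, the Basic plan 303/1091 = 27.8% → the Basic plan
Referral: Plan Y 291/338 = 86.1%, the Basic plan 228/234 = 97.4% → the Basic plan
Paid: Plan Y 88/1114 = 7.9%, the Basic plan 421/1944 = 21.7% → the Basic plan
The Basic plan has the higher rate in all 3 groups.

the Basic plan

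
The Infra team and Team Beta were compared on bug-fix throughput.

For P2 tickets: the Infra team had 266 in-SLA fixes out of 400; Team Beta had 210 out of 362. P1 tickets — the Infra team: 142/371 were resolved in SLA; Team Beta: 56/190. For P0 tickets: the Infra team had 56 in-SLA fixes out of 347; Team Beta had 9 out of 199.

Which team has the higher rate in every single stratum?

P2: the Infra team 266/400 = 66.5%, Team Beta 210/362 = 58.0% → the Infra team
P1: the Infra team 142/371 = 38.3%, Team Beta 56/190 = 29.5% → the Infra team
P0: the Infra team 56/347 = 16.1%, Team Beta 9/199 = 4.5% → the Infra team
The Infra team has the higher rate in all 3 groups.

the Infra team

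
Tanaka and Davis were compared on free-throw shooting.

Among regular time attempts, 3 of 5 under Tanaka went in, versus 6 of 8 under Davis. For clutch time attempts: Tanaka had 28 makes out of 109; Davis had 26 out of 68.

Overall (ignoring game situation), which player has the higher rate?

Regular time: Tanaka 3/5 = 60.0%, Davis 6/8 = 75.0% → Davis
Clutch time: Tanaka 28/109 = 25.7%, Davis 26/68 = 38.2% → Davis
Overall: Tanaka 31/114 = 27.2%, Davis 32/76 = 42.1% → Davis

Davis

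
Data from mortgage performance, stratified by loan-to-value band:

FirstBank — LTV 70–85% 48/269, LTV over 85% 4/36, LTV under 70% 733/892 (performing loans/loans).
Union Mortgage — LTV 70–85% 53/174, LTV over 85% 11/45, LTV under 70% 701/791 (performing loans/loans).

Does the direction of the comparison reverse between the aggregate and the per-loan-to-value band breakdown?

LTV 70–85%: FirstBank 48/269 = 17.8%, Union Mortgage 53/174 = 30.5% → Union Mortgage
LTV over 85%: FirstBank 4/36 = 11.1%, Union Mortgage 11/45 = 24.4% → Union Mortgage
LTV under 70%: FirstBank 733/892 = 82.2%, Union Mortgage 701/791 = 88.6% → Union Mortgage
Overall: FirstBank 785/1197 = 65.6%, Union Mortgage 765/1010 = 75.7% → Union Mortgage
Union Mortgage wins overall and in every loan-to-value group — no reversal.

No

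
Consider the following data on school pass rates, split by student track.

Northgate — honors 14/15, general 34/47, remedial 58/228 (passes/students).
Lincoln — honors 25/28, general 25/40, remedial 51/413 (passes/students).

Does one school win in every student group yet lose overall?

No

Honors: Northgate 14/15 = 93.3%, Lincoln 25/28 = 89.3% → Northgate
General: Northgate 34/47 = 72.3%, Lincoln 25/40 = 62.5% → Northgate
Remedial: Northgate 58/228 = 25.4%, Lincoln 51/413 = 12.3% → Northgate
Overall: Northgate 106/290 = 36.6%, Lincoln 101/481 = 21.0% → Northgate
Northgate wins overall and in every student group — no reversal.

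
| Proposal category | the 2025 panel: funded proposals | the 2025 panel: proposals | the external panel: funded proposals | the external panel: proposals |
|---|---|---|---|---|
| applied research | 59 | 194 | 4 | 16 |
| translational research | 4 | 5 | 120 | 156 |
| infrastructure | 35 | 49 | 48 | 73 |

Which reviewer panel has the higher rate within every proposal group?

the 2025 panel

Applied research: the 2025 panel 59/194 = 30.4%, the external panel 4/16 = 25.0% → the 2025 panel
Translational research: the 2025 panel 4/5 = 80.0%, the external panel 120/156 = 76.9% → the 2025 panel
Infrastructure: the 2025 panel 35/49 = 71.4%, the external panel 48/73 = 65.8% → the 2025 panel
The 2025 panel has the higher rate in all 3 groups.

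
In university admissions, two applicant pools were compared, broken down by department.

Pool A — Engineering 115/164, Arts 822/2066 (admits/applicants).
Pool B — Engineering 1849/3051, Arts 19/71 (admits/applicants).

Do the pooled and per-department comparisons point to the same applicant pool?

Engineering: Pool A 115/164 = 70.1%, Pool B 1849/3051 = 60.6% → Pool A
Arts: Pool A 822/2066 = 39.8%, Pool B 19/71 = 26.8% → Pool A
Overall: Pool A 937/2230 = 42.0%, Pool B 1868/3122 = 59.8% → Pool B
Pool A wins each department group but Pool B wins overall — the comparison reverses. Pool A's applicants skew toward Arts, which has a lower base rate.

No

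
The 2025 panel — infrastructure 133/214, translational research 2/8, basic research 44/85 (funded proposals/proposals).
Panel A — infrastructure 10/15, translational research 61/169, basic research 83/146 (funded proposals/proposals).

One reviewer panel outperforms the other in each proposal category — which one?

Infrastructure: the 2025 panel 133/214 = 62.1%, Panel A 10/15 = 66.7% → Panel A
Translational research: the 2025 panel 2/8 = 25.0%, Panel A 61/169 = 36.1% → Panel A
Basic research: the 2025 panel 44/85 = 51.8%, Panel A 83/146 = 56.8% → Panel A
Panel A has the higher rate in all 3 groups.

Panel A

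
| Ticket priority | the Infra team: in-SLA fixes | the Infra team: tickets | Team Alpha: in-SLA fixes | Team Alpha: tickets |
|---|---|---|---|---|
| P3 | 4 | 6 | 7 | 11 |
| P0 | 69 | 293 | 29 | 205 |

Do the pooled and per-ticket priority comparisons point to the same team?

P3: the Infra team 4/6 = 66.7%, Team Alpha 7/11 = 63.6% → the Infra team
P0: the Infra team 69/293 = 23.5%, Team Alpha 29/205 = 14.1% → the Infra team
Overall: the Infra team 73/299 = 24.4%, Team Alpha 36/216 = 16.7% → the Infra team
The Infra team wins overall and in every ticket group — no reversal.

Yes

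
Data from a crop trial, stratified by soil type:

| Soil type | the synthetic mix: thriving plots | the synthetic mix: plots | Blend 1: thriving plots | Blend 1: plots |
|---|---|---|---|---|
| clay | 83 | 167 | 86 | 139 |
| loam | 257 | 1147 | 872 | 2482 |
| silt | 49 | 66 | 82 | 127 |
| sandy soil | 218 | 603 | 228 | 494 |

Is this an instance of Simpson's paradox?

Clay: the synthetic mix 83/167 = 49.7%, Blend 1 86/139 = 61.9% → Blend 1
Loam: the synthetic mix 257/1147 = 22.4%, Blend 1 872/2482 = 35.1% → Blend 1
Silt: the synthetic mix 49/66 = 74.2%, Blend 1 82/127 = 64.6% → the synthetic mix
Sandy soil: the synthetic mix 218/603 = 36.2%, Blend 1 228/494 = 46.2% → Blend 1
Overall: the synthetic mix 607/1983 = 30.6%, Blend 1 1268/3242 = 39.1% → Blend 1
Neither sweeps: the synthetic mix wins 1 of 4 groups, Blend 1 wins 3. Blend 1 wins overall but not every group — no Simpson reversal.

No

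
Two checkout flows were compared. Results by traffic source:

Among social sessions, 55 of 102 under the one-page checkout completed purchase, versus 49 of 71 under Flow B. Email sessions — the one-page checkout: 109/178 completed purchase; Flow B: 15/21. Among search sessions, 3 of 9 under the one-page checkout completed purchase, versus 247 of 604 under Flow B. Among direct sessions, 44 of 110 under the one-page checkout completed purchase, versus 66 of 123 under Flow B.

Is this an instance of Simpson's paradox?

Yes

Social: the one-page checkout 55/102 = 53.9%, Flow B 49/71 = 69.0% → Flow B
Email: the one-page checkout 109/178 = 61.2%, Flow B 15/21 = 71.4% → Flow B
Search: the one-page checkout 3/9 = 33.3%, Flow B 247/604 = 40.9% → Flow B
Direct: the one-page checkout 44/110 = 40.0%, Flow B 66/123 = 53.7% → Flow B
Overall: the one-page checkout 211/399 = 52.9%, Flow B 377/819 = 46.0% → the one-page checkout
Flow B wins each traffic group but the one-page checkout wins overall — the comparison reverses. Flow B's sessions skew toward search, which has a lower base rate.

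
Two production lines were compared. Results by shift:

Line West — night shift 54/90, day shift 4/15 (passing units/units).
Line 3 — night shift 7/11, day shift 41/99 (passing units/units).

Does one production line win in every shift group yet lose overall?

Yes

Night shift: Line West 54/90 = 60.0%, Line 3 7/11 = 63.6% → Line 3
Day shift: Line West 4/15 = 26.7%, Line 3 41/99 = 41.4% → Line 3
Overall: Line West 58/105 = 55.2%, Line 3 48/110 = 43.6% → Line West
Line 3 wins each shift group but Line West wins overall — the comparison reverses. Line 3's units skew toward day shift, which has a lower base rate.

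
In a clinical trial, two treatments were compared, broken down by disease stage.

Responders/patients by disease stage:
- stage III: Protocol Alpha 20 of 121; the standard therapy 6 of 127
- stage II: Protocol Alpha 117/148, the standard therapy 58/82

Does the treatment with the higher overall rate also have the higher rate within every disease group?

Yes

Stage III: Protocol Alpha 20/121 = 16.5%, the standard therapy 6/127 = 4.7% → Protocol Alpha
Stage II: Protocol Alpha 117/148 = 79.1%, the standard therapy 58/82 = 70.7% → Protocol Alpha
Overall: Protocol Alpha 137/269 = 50.9%, the standard therapy 64/209 = 30.6% → Protocol Alpha
Protocol Alpha wins overall and in every disease group — no reversal.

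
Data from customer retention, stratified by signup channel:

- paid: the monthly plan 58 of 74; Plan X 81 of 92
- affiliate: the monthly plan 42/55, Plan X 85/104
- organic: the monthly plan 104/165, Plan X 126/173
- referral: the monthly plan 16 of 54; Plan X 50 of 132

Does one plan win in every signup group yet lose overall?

Paid: the monthly plan 58/74 = 78.4%, Plan X 81/92 = 88.0% → Plan X
Affiliate: the monthly plan 42/55 = 76.4%, Plan X 85/104 = 81.7% → Plan X
Organic: the monthly plan 104/165 = 63.0%, Plan X 126/173 = 72.8% → Plan X
Referral: the monthly plan 16/54 = 29.6%, Plan X 50/132 = 37.9% → Plan X
Overall: the monthly plan 220/348 = 63.2%, Plan X 342/501 = 68.3% → Plan X
Plan X wins overall and in every signup group — no reversal.

No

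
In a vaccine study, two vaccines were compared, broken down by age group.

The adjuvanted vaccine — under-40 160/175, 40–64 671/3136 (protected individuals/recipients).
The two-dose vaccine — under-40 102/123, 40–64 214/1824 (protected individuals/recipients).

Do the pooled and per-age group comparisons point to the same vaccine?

Yes

Under-40: the adjuvanted vaccine 160/175 = 91.4%, the two-dose vaccine 102/123 = 82.9% → the adjuvanted vaccine
40–64: the adjuvanted vaccine 671/3136 = 21.4%, the two-dose vaccine 214/1824 = 11.7% → the adjuvanted vaccine
Overall: the adjuvanted vaccine 831/3311 = 25.1%, the two-dose vaccine 316/1947 = 16.2% → the adjuvanted vaccine
The adjuvanted vaccine wins overall and in every age group — no reversal.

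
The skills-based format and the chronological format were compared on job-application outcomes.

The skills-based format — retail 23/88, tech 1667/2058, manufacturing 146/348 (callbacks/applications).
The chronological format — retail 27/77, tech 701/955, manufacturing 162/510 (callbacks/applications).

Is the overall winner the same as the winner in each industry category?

No

Retail: the skills-based format 23/88 = 26.1%, the chronological format 27/77 = 35.1% → the chronological format
Tech: the skills-based format 1667/2058 = 81.0%, the chronological format 701/955 = 73.4% → the skills-based format
Manufacturing: the skills-based format 146/348 = 42.0%, the chronological format 162/510 = 31.8% → the skills-based format
Overall: the skills-based format 1836/2494 = 73.6%, the chronological format 890/1542 = 57.7% → the skills-based format
Neither sweeps: the skills-based format wins 2 of 3 groups, the chronological format wins 1. The skills-based format wins overall but not every group — no Simpson reversal.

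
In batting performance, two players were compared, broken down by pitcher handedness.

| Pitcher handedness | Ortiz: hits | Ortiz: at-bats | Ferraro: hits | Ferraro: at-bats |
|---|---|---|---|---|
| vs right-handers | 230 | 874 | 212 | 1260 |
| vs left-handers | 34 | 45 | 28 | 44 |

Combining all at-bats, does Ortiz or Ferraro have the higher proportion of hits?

Ortiz

Vs right-handers: Ortiz 230/874 = 26.3%, Ferraro 212/1260 = 16.8% → Ortiz
Vs left-handers: Ortiz 34/45 = 75.6%, Ferraro 28/44 = 63.6% → Ortiz
Overall: Ortiz 264/919 = 28.7%, Ferraro 240/1304 = 18.4% → Ortiz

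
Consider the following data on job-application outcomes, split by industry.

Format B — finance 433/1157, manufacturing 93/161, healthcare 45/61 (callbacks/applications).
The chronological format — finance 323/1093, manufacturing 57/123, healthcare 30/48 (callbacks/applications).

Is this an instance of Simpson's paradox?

Finance: Format B 433/1157 = 37.4%, the chronological format 323/1093 = 29.6% → Format B
Manufacturing: Format B 93/161 = 57.8%, the chronological format 57/123 = 46.3% → Format B
Healthcare: Format B 45/61 = 73.8%, the chronological format 30/48 = 62.5% → Format B
Overall: Format B 571/1379 = 41.4%, the chronological format 410/1264 = 32.4% → Format B
Format B wins overall and in every industry group — no reversal.

No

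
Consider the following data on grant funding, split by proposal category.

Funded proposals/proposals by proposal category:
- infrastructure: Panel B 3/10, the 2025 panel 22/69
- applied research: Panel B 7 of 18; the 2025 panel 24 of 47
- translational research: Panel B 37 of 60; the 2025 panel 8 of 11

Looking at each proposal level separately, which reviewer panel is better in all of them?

the 2025 panel

Infrastructure: Panel B 3/10 = 30.0%, the 2025 panel 22/69 = 31.9% → the 2025 panel
Applied research: Panel B 7/18 = 38.9%, the 2025 panel 24/47 = 51.1% → the 2025 panel
Translational research: Panel B 37/60 = 61.7%, the 2025 panel 8/11 = 72.7% → the 2025 panel
The 2025 panel has the higher rate in all 3 groups.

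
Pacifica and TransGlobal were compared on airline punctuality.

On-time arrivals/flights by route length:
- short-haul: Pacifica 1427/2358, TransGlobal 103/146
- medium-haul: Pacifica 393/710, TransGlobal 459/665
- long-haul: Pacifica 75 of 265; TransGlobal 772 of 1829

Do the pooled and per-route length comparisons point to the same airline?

Short-haul: Pacifica 1427/2358 = 60.5%, TransGlobal 103/146 = 70.5% → TransGlobal
Medium-haul: Pacifica 393/710 = 55.4%, TransGlobal 459/665 = 69.0% → TransGlobal
Long-haul: Pacifica 75/265 = 28.3%, TransGlobal 772/1829 = 42.2% → TransGlobal
Overall: Pacifica 1895/3333 = 56.9%, TransGlobal 1334/2640 = 50.5% → Pacifica
TransGlobal wins each route group but Pacifica wins overall — the comparison reverses. TransGlobal's flights skew toward long-haul, which has a lower base rate.

No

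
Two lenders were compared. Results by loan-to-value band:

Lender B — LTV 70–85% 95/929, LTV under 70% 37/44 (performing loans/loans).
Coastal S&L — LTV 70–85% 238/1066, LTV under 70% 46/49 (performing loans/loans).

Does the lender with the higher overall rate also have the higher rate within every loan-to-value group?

LTV 70–85%: Lender B 95/929 = 10.2%, Coastal S&L 238/1066 = 22.3% → Coastal S&L
LTV under 70%: Lender B 37/44 = 84.1%, Coastal S&L 46/49 = 93.9% → Coastal S&L
Overall: Lender B 132/973 = 13.6%, Coastal S&L 284/1115 = 25.5% → Coastal S&L
Coastal S&L wins overall and in every loan-to-value group — no reversal.

Yes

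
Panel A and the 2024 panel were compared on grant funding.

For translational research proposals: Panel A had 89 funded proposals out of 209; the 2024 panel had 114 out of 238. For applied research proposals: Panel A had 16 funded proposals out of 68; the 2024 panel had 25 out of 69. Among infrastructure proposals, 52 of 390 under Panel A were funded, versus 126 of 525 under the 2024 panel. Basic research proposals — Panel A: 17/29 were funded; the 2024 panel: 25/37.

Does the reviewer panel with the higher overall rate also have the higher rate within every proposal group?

Translational research: Panel A 89/209 = 42.6%, the 2024 panel 114/238 = 47.9% → the 2024 panel
Applied research: Panel A 16/68 = 23.5%, the 2024 panel 25/69 = 36.2% → the 2024 panel
Infrastructure: Panel A 52/390 = 13.3%, the 2024 panel 126/525 = 24.0% → the 2024 panel
Basic research: Panel A 17/29 = 58.6%, the 2024 panel 25/37 = 67.6% → the 2024 panel
Overall: Panel A 174/696 = 25.0%, the 2024 panel 290/869 = 33.4% → the 2024 panel
The 2024 panel wins overall and in every proposal group — no reversal.

Yes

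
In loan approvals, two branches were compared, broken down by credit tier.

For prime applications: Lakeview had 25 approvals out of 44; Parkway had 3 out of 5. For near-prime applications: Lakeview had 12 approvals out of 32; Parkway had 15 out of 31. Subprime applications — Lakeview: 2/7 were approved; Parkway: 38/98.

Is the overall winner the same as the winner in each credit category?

Prime: Lakeview 25/44 = 56.8%, Parkway 3/5 = 60.0% → Parkway
Near-prime: Lakeview 12/32 = 37.5%, Parkway 15/31 = 48.4% → Parkway
Subprime: Lakeview 2/7 = 28.6%, Parkway 38/98 = 38.8% → Parkway
Overall: Lakeview 39/83 = 47.0%, Parkway 56/134 = 41.8% → Lakeview
Parkway wins each credit group but Lakeview wins overall — the comparison reverses. Parkway's applications skew toward subprime, which has a lower base rate.

No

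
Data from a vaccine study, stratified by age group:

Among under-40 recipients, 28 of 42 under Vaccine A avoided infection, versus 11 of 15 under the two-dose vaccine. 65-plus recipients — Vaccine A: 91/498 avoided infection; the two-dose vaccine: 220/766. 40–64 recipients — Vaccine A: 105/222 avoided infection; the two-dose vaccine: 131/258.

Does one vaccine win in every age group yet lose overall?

Under-40: Vaccine A 28/42 = 66.7%, the two-dose vaccine 11/15 = 73.3% → the two-dose vaccine
65-plus: Vaccine A 91/498 = 18.3%, the two-dose vaccine 220/766 = 28.7% → the two-dose vaccine
40–64: Vaccine A 105/222 = 47.3%, the two-dose vaccine 131/258 = 50.8% → the two-dose vaccine
Overall: Vaccine A 224/762 = 29.4%, the two-dose vaccine 362/1039 = 34.8% → the two-dose vaccine
The two-dose vaccine wins overall and in every age group — no reversal.

No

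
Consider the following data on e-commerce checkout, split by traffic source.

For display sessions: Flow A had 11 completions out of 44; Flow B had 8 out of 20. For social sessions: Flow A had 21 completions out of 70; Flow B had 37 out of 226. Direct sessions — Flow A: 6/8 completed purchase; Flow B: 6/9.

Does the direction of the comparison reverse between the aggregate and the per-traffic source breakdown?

No

Display: Flow A 11/44 = 25.0%, Flow B 8/20 = 40.0% → Flow B
Social: Flow A 21/70 = 30.0%, Flow B 37/226 = 16.4% → Flow A
Direct: Flow A 6/8 = 75.0%, Flow B 6/9 = 66.7% → Flow A
Overall: Flow A 38/122 = 31.1%, Flow B 51/255 = 20.0% → Flow A
Neither sweeps: Flow A wins 2 of 3 groups, Flow B wins 1. Flow A wins overall but not every group — no Simpson reversal.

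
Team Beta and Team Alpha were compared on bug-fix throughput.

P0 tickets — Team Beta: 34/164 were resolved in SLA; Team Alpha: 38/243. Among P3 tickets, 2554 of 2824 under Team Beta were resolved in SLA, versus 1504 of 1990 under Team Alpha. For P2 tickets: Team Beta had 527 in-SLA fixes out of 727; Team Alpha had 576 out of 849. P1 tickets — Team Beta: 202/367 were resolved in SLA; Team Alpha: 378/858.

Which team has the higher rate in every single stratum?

P0: Team Beta 34/164 = 20.7%, Team Alpha 38/243 = 15.6% → Team Beta
P3: Team Beta 2554/2824 = 90.4%, Team Alpha 1504/1990 = 75.6% → Team Beta
P2: Team Beta 527/727 = 72.5%, Team Alpha 576/849 = 67.8% → Team Beta
P1: Team Beta 202/367 = 55.0%, Team Alpha 378/858 = 44.1% → Team Beta
Team Beta has the higher rate in all 4 groups.

Team Beta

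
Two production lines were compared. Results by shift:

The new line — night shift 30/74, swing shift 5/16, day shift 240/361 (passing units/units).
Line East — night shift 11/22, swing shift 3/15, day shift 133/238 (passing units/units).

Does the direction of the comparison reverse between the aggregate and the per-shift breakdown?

Night shift: the new line 30/74 = 40.5%, Line East 11/22 = 50.0% → Line East
Swing shift: the new line 5/16 = 31.2%, Line East 3/15 = 20.0% → the new line
Day shift: the new line 240/361 = 66.5%, Line East 133/238 = 55.9% → the new line
Overall: the new line 275/451 = 61.0%, Line East 147/275 = 53.5% → the new line
Neither sweeps: the new line wins 2 of 3 groups, Line East wins 1. The new line wins overall but not every group — no Simpson reversal.

No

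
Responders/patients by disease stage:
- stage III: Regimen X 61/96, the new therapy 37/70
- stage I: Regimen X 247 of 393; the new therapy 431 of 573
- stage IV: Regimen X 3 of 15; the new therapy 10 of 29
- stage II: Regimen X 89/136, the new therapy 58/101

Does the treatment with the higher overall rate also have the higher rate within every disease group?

No

Stage III: Regimen X 61/96 = 63.5%, the new therapy 37/70 = 52.9% → Regimen X
Stage I: Regimen X 247/393 = 62.8%, the new therapy 431/573 = 75.2% → the new therapy
Stage IV: Regimen X 3/15 = 20.0%, the new therapy 10/29 = 34.5% → the new therapy
Stage II: Regimen X 89/136 = 65.4%, the new therapy 58/101 = 57.4% → Regimen X
Overall: Regimen X 400/640 = 62.5%, the new therapy 536/773 = 69.3% → the new therapy
Neither sweeps: Regimen X wins 2 of 4 groups, the new therapy wins 2. The new therapy wins overall but not every group — no Simpson reversal.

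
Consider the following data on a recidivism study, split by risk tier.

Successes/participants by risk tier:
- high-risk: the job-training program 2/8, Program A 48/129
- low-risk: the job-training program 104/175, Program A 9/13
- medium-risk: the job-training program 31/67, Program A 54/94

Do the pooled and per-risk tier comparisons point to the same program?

High-risk: the job-training program 2/8 = 25.0%, Program A 48/129 = 37.2% → Program A
Low-risk: the job-training program 104/175 = 59.4%, Program A 9/13 = 69.2% → Program A
Medium-risk: the job-training program 31/67 = 46.3%, Program A 54/94 = 57.4% → Program A
Overall: the job-training program 137/250 = 54.8%, Program A 111/236 = 47.0% → the job-training program
Program A wins each risk group but the job-training program wins overall — the comparison reverses. Program A's participants skew toward high-risk, which has a lower base rate.

No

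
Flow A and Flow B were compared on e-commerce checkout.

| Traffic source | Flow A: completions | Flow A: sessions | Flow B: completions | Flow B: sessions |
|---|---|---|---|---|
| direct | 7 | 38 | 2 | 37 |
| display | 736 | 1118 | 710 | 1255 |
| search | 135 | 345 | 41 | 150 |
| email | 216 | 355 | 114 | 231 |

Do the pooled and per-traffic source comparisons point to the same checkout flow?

Yes

Direct: Flow A 7/38 = 18.4%, Flow B 2/37 = 5.4% → Flow A
Display: Flow A 736/1118 = 65.8%, Flow B 710/1255 = 56.6% → Flow A
Search: Flow A 135/345 = 39.1%, Flow B 41/150 = 27.3% → Flow A
Email: Flow A 216/355 = 60.8%, Flow B 114/231 = 49.4% → Flow A
Overall: Flow A 1094/1856 = 58.9%, Flow B 867/1673 = 51.8% → Flow A
Flow A wins overall and in every traffic group — no reversal.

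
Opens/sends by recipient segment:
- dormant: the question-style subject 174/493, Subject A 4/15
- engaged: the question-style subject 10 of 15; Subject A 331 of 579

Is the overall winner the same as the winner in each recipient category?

Dormant: the question-style subject 174/493 = 35.3%, Subject A 4/15 = 26.7% → the question-style subject
Engaged: the question-style subject 10/15 = 66.7%, Subject A 331/579 = 57.2% → the question-style subject
Overall: the question-style subject 184/508 = 36.2%, Subject A 335/594 = 56.4% → Subject A
The question-style subject wins each recipient group but Subject A wins overall — the comparison reverses. The question-style subject's sends skew toward dormant, which has a lower base rate.

No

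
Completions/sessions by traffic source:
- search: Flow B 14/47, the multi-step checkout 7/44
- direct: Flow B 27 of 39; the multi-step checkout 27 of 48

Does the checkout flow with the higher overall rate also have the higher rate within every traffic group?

Yes

Search: Flow B 14/47 = 29.8%, the multi-step checkout 7/44 = 15.9% → Flow B
Direct: Flow B 27/39 = 69.2%, the multi-step checkout 27/48 = 56.2% → Flow B
Overall: Flow B 41/86 = 47.7%, the multi-step checkout 34/92 = 37.0% → Flow B
Flow B wins overall and in every traffic group — no reversal.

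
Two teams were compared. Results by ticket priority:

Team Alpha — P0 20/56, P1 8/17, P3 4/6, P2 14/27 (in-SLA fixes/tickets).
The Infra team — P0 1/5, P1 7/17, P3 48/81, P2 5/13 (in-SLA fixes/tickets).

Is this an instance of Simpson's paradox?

Yes

P0: Team Alpha 20/56 = 35.7%, the Infra team 1/5 = 20.0% → Team Alpha
P1: Team Alpha 8/17 = 47.1%, the Infra team 7/17 = 41.2% → Team Alpha
P3: Team Alpha 4/6 = 66.7%, the Infra team 48/81 = 59.3% → Team Alpha
P2: Team Alpha 14/27 = 51.9%, the Infra team 5/13 = 38.5% → Team Alpha
Overall: Team Alpha 46/106 = 43.4%, the Infra team 61/116 = 52.6% → the Infra team
Team Alpha wins each ticket group but the Infra team wins overall — the comparison reverses. Team Alpha's tickets skew toward P0, which has a lower base rate.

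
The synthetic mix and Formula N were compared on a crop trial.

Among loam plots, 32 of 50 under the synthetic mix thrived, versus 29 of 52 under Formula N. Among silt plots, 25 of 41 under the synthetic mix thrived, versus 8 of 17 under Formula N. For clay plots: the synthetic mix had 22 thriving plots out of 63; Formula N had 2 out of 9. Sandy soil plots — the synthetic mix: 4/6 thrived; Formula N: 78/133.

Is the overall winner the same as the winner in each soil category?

Loam: the synthetic mix 32/50 = 64.0%, Formula N 29/52 = 55.8% → the synthetic mix
Silt: the synthetic mix 25/41 = 61.0%, Formula N 8/17 = 47.1% → the synthetic mix
Clay: the synthetic mix 22/63 = 34.9%, Formula N 2/9 = 22.2% → the synthetic mix
Sandy soil: the synthetic mix 4/6 = 66.7%, Formula N 78/133 = 58.6% → the synthetic mix
Overall: the synthetic mix 83/160 = 51.9%, Formula N 117/211 = 55.5% → Formula N
The synthetic mix wins each soil group but Formula N wins overall — the comparison reverses. The synthetic mix's plots skew toward clay, which has a lower base rate.

No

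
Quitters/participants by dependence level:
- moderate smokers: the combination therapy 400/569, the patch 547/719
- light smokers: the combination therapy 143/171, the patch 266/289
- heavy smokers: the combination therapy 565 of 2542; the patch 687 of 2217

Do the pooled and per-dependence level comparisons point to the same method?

Moderate smokers: the combination therapy 400/569 = 70.3%, the patch 547/719 = 76.1% → the patch
Light smokers: the combination therapy 143/171 = 83.6%, the patch 266/289 = 92.0% → the patch
Heavy smokers: the combination therapy 565/2542 = 22.2%, the patch 687/2217 = 31.0% → the patch
Overall: the combination therapy 1108/3282 = 33.8%, the patch 1500/3225 = 46.5% → the patch
The patch wins overall and in every dependence group — no reversal.

Yes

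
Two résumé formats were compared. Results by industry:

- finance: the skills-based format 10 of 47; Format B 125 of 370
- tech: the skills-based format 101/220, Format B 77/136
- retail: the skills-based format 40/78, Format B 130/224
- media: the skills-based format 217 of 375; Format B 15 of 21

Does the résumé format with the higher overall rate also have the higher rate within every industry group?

No

Finance: the skills-based format 10/47 = 21.3%, Format B 125/370 = 33.8% → Format B
Tech: the skills-based format 101/220 = 45.9%, Format B 77/136 = 56.6% → Format B
Retail: the skills-based format 40/78 = 51.3%, Format B 130/224 = 58.0% → Format B
Media: the skills-based format 217/375 = 57.9%, Format B 15/21 = 71.4% → Format B
Overall: the skills-based format 368/720 = 51.1%, Format B 347/751 = 46.2% → the skills-based format
Format B wins each industry group but the skills-based format wins overall — the comparison reverses. Format B's applications skew toward finance, which has a lower base rate.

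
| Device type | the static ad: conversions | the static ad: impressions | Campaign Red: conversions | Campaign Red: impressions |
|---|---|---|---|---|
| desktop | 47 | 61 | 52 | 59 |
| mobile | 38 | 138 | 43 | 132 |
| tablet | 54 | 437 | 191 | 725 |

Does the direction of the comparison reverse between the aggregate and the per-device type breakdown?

Desktop: the static ad 47/61 = 77.0%, Campaign Red 52/59 = 88.1% → Campaign Red
Mobile: the static ad 38/138 = 27.5%, Campaign Red 43/132 = 32.6% → Campaign Red
Tablet: the static ad 54/437 = 12.4%, Campaign Red 191/725 = 26.3% → Campaign Red
Overall: the static ad 139/636 = 21.9%, Campaign Red 286/916 = 31.2% → Campaign Red
Campaign Red wins overall and in every device group — no reversal.

No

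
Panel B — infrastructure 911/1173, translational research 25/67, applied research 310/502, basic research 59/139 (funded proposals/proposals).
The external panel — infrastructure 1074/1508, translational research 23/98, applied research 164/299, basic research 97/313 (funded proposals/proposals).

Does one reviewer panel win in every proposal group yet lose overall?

No

Infrastructure: Panel B 911/1173 = 77.7%, the external panel 1074/1508 = 71.2% → Panel B
Translational research: Panel B 25/67 = 37.3%, the external panel 23/98 = 23.5% → Panel B
Applied research: Panel B 310/502 = 61.8%, the external panel 164/299 = 54.8% → Panel B
Basic research: Panel B 59/139 = 42.4%, the external panel 97/313 = 31.0% → Panel B
Overall: Panel B 1305/1881 = 69.4%, the external panel 1358/2218 = 61.2% → Panel B
Panel B wins overall and in every proposal group — no reversal.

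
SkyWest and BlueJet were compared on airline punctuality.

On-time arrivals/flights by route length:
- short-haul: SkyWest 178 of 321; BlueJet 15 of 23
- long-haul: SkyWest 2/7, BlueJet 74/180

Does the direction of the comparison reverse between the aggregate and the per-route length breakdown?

Yes

Short-haul: SkyWest 178/321 = 55.5%, BlueJet 15/23 = 65.2% → BlueJet
Long-haul: SkyWest 2/7 = 28.6%, BlueJet 74/180 = 41.1% → BlueJet
Overall: SkyWest 180/328 = 54.9%, BlueJet 89/203 = 43.8% → SkyWest
BlueJet wins each route group but SkyWest wins overall — the comparison reverses. BlueJet's flights skew toward long-haul, which has a lower base rate.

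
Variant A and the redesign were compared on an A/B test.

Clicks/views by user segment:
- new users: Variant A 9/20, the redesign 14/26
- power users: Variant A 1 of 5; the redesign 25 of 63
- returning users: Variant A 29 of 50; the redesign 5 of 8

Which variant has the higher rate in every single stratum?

New users: Variant A 9/20 = 45.0%, the redesign 14/26 = 53.8% → the redesign
Power users: Variant A 1/5 = 20.0%, the redesign 25/63 = 39.7% → the redesign
Returning users: Variant A 29/50 = 58.0%, the redesign 5/8 = 62.5% → the redesign
The redesign has the higher rate in all 3 groups.

the redesign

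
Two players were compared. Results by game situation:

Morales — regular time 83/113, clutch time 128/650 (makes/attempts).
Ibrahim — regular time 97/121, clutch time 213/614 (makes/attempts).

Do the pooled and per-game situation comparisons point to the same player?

Regular time: Morales 83/113 = 73.5%, Ibrahim 97/121 = 80.2% → Ibrahim
Clutch time: Morales 128/650 = 19.7%, Ibrahim 213/614 = 34.7% → Ibrahim
Overall: Morales 211/763 = 27.7%, Ibrahim 310/735 = 42.2% → Ibrahim
Ibrahim wins overall and in every game group — no reversal.

Yes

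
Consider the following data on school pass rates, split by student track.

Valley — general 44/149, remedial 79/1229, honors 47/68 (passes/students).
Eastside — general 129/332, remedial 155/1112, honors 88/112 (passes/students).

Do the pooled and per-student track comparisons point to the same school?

General: Valley 44/149 = 29.5%, Eastside 129/332 = 38.9% → Eastside
Remedial: Valley 79/1229 = 6.4%, Eastside 155/1112 = 13.9% → Eastside
Honors: Valley 47/68 = 69.1%, Eastside 88/112 = 78.6% → Eastside
Overall: Valley 170/1446 = 11.8%, Eastside 372/1556 = 23.9% → Eastside
Eastside wins overall and in every student group — no reversal.

Yes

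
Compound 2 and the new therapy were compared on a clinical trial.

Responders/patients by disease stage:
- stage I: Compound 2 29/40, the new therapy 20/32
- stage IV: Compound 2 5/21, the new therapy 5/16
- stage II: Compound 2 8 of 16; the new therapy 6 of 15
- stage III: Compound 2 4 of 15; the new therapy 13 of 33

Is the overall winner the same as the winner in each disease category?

Stage I: Compound 2 29/40 = 72.5%, the new therapy 20/32 = 62.5% → Compound 2
Stage IV: Compound 2 5/21 = 23.8%, the new therapy 5/16 = 31.2% → the new therapy
Stage II: Compound 2 8/16 = 50.0%, the new therapy 6/15 = 40.0% → Compound 2
Stage III: Compound 2 4/15 = 26.7%, the new therapy 13/33 = 39.4% → the new therapy
Overall: Compound 2 46/92 = 50.0%, the new therapy 44/96 = 45.8% → Compound 2
Neither sweeps: Compound 2 wins 2 of 4 groups, the new therapy wins 2. Compound 2 wins overall but not every group — no Simpson reversal.

No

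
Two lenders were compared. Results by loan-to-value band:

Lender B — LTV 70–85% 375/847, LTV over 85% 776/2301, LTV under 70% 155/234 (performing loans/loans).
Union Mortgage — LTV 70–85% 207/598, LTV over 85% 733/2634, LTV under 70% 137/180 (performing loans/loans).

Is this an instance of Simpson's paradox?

No

LTV 70–85%: Lender B 375/847 = 44.3%, Union Mortgage 207/598 = 34.6% → Lender B
LTV over 85%: Lender B 776/2301 = 33.7%, Union Mortgage 733/2634 = 27.8% → Lender B
LTV under 70%: Lender B 155/234 = 66.2%, Union Mortgage 137/180 = 76.1% → Union Mortgage
Overall: Lender B 1306/3382 = 38.6%, Union Mortgage 1077/3412 = 31.6% → Lender B
Neither sweeps: Lender B wins 2 of 3 groups, Union Mortgage wins 1. Lender B wins overall but not every group — no Simpson reversal.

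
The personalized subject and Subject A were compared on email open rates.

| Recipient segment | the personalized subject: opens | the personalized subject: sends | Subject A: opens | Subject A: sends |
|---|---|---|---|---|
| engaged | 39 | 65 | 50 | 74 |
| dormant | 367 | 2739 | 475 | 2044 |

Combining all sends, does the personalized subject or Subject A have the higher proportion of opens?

Subject A

Engaged: the personalized subject 39/65 = 60.0%, Subject A 50/74 = 67.6% → Subject A
Dormant: the personalized subject 367/2739 = 13.4%, Subject A 475/2044 = 23.2% → Subject A
Overall: the personalized subject 406/2804 = 14.5%, Subject A 525/2118 = 24.8% → Subject A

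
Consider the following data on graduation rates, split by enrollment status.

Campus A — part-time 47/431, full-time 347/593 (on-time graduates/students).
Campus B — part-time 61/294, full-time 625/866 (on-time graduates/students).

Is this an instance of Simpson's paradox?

No

Part-time: Campus A 47/431 = 10.9%, Campus B 61/294 = 20.7% → Campus B
Full-time: Campus A 347/593 = 58.5%, Campus B 625/866 = 72.2% → Campus B
Overall: Campus A 394/1024 = 38.5%, Campus B 686/1160 = 59.1% → Campus B
Campus B wins overall and in every enrollment group — no reversal.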